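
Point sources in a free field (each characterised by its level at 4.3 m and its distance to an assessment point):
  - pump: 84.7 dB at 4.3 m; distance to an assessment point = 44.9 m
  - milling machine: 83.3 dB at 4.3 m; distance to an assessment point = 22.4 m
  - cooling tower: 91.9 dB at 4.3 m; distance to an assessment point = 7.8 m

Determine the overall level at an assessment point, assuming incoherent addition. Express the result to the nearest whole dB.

87 dB

First find each source's level at the receiver (point-source: −20·log₁₀(r/r_ref)), then combine on an intensity basis.
pump: 84.7 − 20·log₁₀(44.9/4.3) = 84.7 − 20.38 = 64.32 dB.
milling machine: 83.3 − 20·log₁₀(22.4/4.3) = 83.3 − 14.34 = 68.96 dB.
cooling tower: 91.9 − 20·log₁₀(7.8/4.3) = 91.9 − 5.17 = 86.73 dB.
Σ 10^(L/10) = 4.813e+08 → L_total = 10·log₁₀(4.813e+08) = 86.82 dB.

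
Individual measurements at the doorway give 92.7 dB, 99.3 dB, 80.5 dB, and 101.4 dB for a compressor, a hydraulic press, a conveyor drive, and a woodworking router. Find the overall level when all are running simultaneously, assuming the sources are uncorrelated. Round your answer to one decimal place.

For uncorrelated sources the intensities add, so convert each level to linear form, sum, and take 10·log₁₀ of the total.
Σ 10^(L/10) = 10^(92.7/10) + 10^(99.3/10) + 10^(80.5/10) + 10^(101.4/10) = 2.429e+10.
L_total = 10·log₁₀(2.429e+10) = 103.85 dB.

103.9 dB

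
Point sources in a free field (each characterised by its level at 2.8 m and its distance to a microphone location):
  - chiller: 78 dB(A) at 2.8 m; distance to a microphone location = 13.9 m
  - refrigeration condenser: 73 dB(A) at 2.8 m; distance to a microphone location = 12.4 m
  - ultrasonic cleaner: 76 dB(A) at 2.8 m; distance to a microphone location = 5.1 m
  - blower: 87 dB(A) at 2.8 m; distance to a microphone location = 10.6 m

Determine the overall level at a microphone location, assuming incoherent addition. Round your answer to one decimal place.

77.0 dB(A)

Apply inverse-square spreading to bring every level to the receiver, then sum 10^(L/10).
chiller: 78 − 20·log₁₀(13.9/2.8) = 78 − 13.92 = 64.08 dB(A).
refrigeration condenser: 73 − 20·log₁₀(12.4/2.8) = 73 − 12.93 = 60.07 dB(A).
ultrasonic cleaner: 76 − 20·log₁₀(5.1/2.8) = 76 − 5.21 = 70.79 dB(A).
blower: 87 − 20·log₁₀(10.6/2.8) = 87 − 11.56 = 75.44 dB(A).
Σ 10^(L/10) = 5.055e+07 → L_total = 10·log₁₀(5.055e+07) = 77.04 dB(A).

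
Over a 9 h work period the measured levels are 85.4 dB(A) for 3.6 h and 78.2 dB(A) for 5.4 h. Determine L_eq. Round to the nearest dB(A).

83 dB(A)

Weight each interval's intensity by its duration and average over T = 9 h:
Σ tᵢ·10^(Lᵢ/10) = 3.6·10^(85.4/10) + 5.4·10^(78.2/10) = 1.605e+09.
L_eq = 10·log₁₀(1.605e+09/9) = 82.51 dB(A).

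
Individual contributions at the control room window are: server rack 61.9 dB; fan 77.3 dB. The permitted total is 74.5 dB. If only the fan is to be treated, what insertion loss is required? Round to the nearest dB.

3 dB

The untreated sources together contribute 10^(61.9/10) = 1.549e+06, i.e. 61.90 dB.
The limit corresponds to 10^(74.5/10) = 2.818e+07; subtracting the fixed part leaves 2.664e+07 for the fan, i.e. 74.25 dB.
Required insertion loss = 77.3 − 74.25 = 3.05 dB.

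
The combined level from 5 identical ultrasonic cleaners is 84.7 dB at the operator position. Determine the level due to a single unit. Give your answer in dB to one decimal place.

Dividing the total intensity by 5 lowers the level by 10·log₁₀ 5 = 6.990 dB: L₁ = 84.7 − 6.990.

77.7 dB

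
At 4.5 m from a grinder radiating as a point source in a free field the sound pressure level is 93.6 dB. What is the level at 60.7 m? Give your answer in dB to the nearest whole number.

71 dB

Point-source attenuation: ΔL = 20·log₁₀(r₂/r₁) = 20·log₁₀(60.7/4.5) = 22.600 dB.
L₂ = 93.6 − 20·log₁₀(60.7/4.5) = 93.6 − 22.600 = 71.00 dB.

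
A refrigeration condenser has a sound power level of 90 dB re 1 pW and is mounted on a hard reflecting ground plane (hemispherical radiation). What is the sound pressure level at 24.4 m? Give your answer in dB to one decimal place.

54.3 dB

L_p = L_w − 10·log₁₀(2π·r²) with r = 24.4 m.
2π·r² = 3741 m², 10·log₁₀ of that is 35.730 dB.
L_p = 90 − 35.730 = 54.27 dB.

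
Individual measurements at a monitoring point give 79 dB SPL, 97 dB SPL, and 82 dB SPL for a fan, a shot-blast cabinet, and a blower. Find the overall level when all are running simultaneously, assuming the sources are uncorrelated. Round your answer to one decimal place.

Incoherent sources combine by intensity addition: L_total = 10·log₁₀(Σ 10^(L_i/10)).
Σ 10^(L/10) = 10^(79/10) + 10^(97/10) + 10^(82/10) = 5.250e+09.
L_total = 10·log₁₀(5.250e+09) = 97.20 dB SPL.

97.2 dB SPL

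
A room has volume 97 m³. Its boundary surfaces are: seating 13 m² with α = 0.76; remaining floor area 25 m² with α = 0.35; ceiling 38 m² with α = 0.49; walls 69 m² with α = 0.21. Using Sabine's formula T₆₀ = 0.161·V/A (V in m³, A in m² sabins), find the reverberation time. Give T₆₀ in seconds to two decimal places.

0.30 s

Total absorption A = 13·0.76 + 25·0.35 + 38·0.49 + 69·0.21 = 51.74 m² sabins.
T₆₀ = 0.161·V/A = 0.161·97/51.74 = 0.302 s.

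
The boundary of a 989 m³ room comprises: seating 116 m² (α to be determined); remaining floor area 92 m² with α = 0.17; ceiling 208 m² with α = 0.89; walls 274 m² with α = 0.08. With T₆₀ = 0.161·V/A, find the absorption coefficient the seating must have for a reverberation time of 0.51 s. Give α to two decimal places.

0.77

Required total absorption A = 0.161·989/0.51 = 312.21 m².
Absorption from the other surfaces = 92·0.17 + 208·0.89 + 274·0.08 = 222.68 m², so the seating must supply 89.53 m² over 116 m².
α = 89.53/116 = 0.772.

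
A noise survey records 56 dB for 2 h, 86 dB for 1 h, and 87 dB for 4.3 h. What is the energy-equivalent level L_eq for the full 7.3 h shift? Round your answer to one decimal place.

The energy average is taken in the linear domain: L_eq = 10·log₁₀[(Σ tᵢ·10^(Lᵢ/10))/T], T = 7.3 h.
Σ tᵢ·10^(Lᵢ/10) = 2·10^(56/10) + 1·10^(86/10) + 4.3·10^(87/10) = 2.554e+09.
L_eq = 10·log₁₀(2.554e+09/7.3) = 85.44 dB.

85.4 dB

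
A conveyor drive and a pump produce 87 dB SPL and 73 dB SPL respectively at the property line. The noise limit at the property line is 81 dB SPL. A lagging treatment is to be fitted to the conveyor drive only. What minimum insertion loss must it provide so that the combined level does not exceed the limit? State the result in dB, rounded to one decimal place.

The untreated sources together contribute 10^(73/10) = 1.995e+07, i.e. 73.00 dB SPL.
The limit corresponds to 10^(81/10) = 1.259e+08; subtracting the fixed part leaves 1.059e+08 for the conveyor drive, i.e. 80.25 dB SPL.
So the conveyor drive must be reduced from 87 to 80.25 dB SPL: IL = 6.75 dB.

6.7 dB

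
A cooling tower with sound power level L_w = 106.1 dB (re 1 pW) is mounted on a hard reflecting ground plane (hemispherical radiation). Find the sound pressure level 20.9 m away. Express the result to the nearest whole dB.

72 dB

L_p = L_w − 10·log₁₀(2π·r²) with r = 20.9 m.
2π·r² = 2745 m², 10·log₁₀ of that is 34.385 dB.
L_p = 106.1 − 34.385 = 71.72 dB.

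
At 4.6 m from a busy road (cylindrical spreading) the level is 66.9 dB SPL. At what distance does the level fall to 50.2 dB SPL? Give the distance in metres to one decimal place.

For a line source L₁ − L₂ = 10·log₁₀(r₂/r₁), so r₂ = r₁·10^((L₁−L₂)/10).
r₂ = 4.6·10^((66.9−50.2)/10) = 4.6·10^(16.7/10) = 215.16 m.

215.2 m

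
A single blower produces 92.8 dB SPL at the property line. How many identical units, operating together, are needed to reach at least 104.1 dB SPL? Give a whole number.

Need L₁ + 10·log₁₀ N ≥ 104.1, i.e. log₁₀ N ≥ 1.13.
N ≥ 10^(11.3/10) = 13.490, so N = 14.

14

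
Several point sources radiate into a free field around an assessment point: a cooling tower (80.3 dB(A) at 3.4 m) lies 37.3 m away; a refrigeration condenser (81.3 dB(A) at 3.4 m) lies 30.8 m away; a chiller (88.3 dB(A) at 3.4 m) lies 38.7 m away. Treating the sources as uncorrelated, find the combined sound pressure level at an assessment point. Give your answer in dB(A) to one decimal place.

68.9 dB(A)

Apply inverse-square spreading to bring every level to the receiver, then sum 10^(L/10).
cooling tower: 80.3 − 20·log₁₀(37.3/3.4) = 80.3 − 20.80 = 59.50 dB(A).
refrigeration condenser: 81.3 − 20·log₁₀(30.8/3.4) = 81.3 − 19.14 = 62.16 dB(A).
chiller: 88.3 − 20·log₁₀(38.7/3.4) = 88.3 − 21.12 = 67.18 dB(A).
Σ 10^(L/10) = 7.753e+06 → L_total = 10·log₁₀(7.753e+06) = 68.89 dB(A).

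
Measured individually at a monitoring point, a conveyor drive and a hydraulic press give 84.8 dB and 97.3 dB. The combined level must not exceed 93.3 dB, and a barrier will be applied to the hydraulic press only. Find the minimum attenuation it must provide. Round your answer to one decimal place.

Everything except the hydraulic press sums to 10^(84.8/10) = 3.020e+08 in linear terms, 84.80 dB.
The limit corresponds to 10^(93.3/10) = 2.138e+09; subtracting the fixed part leaves 1.836e+09 for the hydraulic press, i.e. 92.64 dB.
Required insertion loss = 97.3 − 92.64 = 4.66 dB.

4.7 dB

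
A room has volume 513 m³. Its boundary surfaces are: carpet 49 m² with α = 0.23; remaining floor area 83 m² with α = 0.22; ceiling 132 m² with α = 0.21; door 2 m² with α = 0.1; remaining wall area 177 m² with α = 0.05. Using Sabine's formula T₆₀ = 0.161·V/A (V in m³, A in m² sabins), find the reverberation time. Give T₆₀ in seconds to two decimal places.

Summing Sᵢαᵢ: 49·0.23 + 83·0.22 + 132·0.21 + 2·0.1 + 177·0.05 = 66.30 m².
T₆₀ = 0.161 × 513 / 66.30 = 1.246 s.

1.25 s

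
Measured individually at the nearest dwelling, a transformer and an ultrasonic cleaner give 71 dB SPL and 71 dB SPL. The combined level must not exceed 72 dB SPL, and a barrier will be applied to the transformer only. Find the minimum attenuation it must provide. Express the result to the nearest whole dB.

6 dB

Everything except the transformer sums to 10^(71/10) = 1.259e+07 in linear terms, 71.00 dB SPL.
The limit corresponds to 10^(72/10) = 1.585e+07; subtracting the fixed part leaves 3.260e+06 for the transformer, i.e. 65.13 dB SPL.
Required insertion loss = 71 − 65.13 = 5.87 dB.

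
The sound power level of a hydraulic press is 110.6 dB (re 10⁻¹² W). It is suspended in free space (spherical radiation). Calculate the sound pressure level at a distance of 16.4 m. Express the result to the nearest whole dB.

Free-field spherical radiation: L_p = L_w − 10·log₁₀(4π·r²), r = 16.4 m.
4π·r² = 3380 m², 10·log₁₀ of that is 35.289 dB.
L_p = 110.6 − 35.289 = 75.31 dB.

75 dB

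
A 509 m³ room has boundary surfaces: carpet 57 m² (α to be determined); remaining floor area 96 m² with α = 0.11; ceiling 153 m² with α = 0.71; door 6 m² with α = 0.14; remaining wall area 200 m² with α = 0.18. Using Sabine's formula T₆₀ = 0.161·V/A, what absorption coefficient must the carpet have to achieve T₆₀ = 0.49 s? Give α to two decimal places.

0.20

Required total absorption A = 0.161·509/0.49 = 167.24 m².
Absorption from the other surfaces = 96·0.11 + 153·0.71 + 6·0.14 + 200·0.18 = 156.03 m², so the carpet must supply 11.21 m² over 57 m².
α = 11.21/57 = 0.197.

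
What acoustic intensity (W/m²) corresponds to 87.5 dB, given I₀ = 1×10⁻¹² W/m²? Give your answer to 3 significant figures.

L = 10·log₁₀(I/I₀) ⇒ I = I₀·10^(L/10) = 10⁻¹² × 10^8.75.

0.000562 W/m²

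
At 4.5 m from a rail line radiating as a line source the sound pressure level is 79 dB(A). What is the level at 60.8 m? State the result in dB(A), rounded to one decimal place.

Line-source attenuation: ΔL = 10·log₁₀(r₂/r₁) = 10·log₁₀(60.8/4.5) = 11.307 dB.
L₂ = 79 − 10·log₁₀(60.8/4.5) = 79 − 11.307 = 67.69 dB(A).

67.7 dB(A)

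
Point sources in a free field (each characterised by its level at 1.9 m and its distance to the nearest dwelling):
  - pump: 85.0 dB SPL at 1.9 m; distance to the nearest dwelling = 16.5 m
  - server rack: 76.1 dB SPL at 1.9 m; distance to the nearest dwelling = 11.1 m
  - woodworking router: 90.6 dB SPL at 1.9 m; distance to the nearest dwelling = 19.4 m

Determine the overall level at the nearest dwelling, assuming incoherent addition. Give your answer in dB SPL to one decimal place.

72.1 dB SPL

Propagate each source to the receiver with L = L_ref − 20·log₁₀(r/r_ref), then add intensities.
pump: 85.0 − 20·log₁₀(16.5/1.9) = 85.0 − 18.77 = 66.23 dB SPL.
server rack: 76.1 − 20·log₁₀(11.1/1.9) = 76.1 − 15.33 = 60.77 dB SPL.
woodworking router: 90.6 − 20·log₁₀(19.4/1.9) = 90.6 − 20.18 = 70.42 dB SPL.
Σ 10^(L/10) = 1.640e+07 → L_total = 10·log₁₀(1.640e+07) = 72.15 dB SPL.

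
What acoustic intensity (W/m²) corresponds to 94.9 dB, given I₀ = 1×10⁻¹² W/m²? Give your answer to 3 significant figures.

L = 10·log₁₀(I/I₀) ⇒ I = I₀·10^(L/10) = 10⁻¹² × 10^9.49.

0.00309 W/m²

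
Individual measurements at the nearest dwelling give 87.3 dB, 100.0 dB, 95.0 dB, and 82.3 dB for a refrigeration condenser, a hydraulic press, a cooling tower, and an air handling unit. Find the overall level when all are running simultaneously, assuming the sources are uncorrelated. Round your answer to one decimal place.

101.4 dB

Incoherent sources combine by intensity addition: L_total = 10·log₁₀(Σ 10^(L_i/10)).
Σ 10^(L/10) = 10^(87.3/10) + 10^(100.0/10) + 10^(95.0/10) + 10^(82.3/10) = 1.387e+10.
L_total = 10·log₁₀(1.387e+10) = 101.42 dB.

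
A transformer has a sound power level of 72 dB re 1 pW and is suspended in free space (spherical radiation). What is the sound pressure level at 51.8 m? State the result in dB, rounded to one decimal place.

26.7 dB

The power spreads over a sphere of area 4π·r², so L_p = L_w − 10·log₁₀(4π·r²).
4π·r² = 3.372e+04 m², 10·log₁₀ of that is 45.279 dB.
L_p = 72 − 45.279 = 26.72 dB.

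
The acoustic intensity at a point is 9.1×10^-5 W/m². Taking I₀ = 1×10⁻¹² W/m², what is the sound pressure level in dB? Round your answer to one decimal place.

79.6 dB

I/I₀ = 9.1×10^-5/10⁻¹² = 9.1×10^7, and L = 10·log₁₀(I/I₀).
L = 10·(0.9590 + 7) = 79.59 dB.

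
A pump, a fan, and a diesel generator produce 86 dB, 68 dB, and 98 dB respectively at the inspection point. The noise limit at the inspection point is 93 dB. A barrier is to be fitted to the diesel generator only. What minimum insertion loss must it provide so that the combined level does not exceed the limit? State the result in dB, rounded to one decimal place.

6.0 dB

Everything except the diesel generator sums to 10^(86/10) + 10^(68/10) = 4.044e+08 in linear terms, 86.07 dB.
The limit corresponds to 10^(93/10) = 1.995e+09; subtracting the fixed part leaves 1.591e+09 for the diesel generator, i.e. 92.02 dB.
So the diesel generator must be reduced from 98 to 92.02 dB: IL = 5.98 dB.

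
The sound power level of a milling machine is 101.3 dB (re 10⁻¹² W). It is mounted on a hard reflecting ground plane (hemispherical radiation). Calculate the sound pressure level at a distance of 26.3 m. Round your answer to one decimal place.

64.9 dB

L_p = L_w − 10·log₁₀(2π·r²) with r = 26.3 m.
2π·r² = 4346 m², 10·log₁₀ of that is 36.381 dB.
L_p = 101.3 − 36.381 = 64.92 dB.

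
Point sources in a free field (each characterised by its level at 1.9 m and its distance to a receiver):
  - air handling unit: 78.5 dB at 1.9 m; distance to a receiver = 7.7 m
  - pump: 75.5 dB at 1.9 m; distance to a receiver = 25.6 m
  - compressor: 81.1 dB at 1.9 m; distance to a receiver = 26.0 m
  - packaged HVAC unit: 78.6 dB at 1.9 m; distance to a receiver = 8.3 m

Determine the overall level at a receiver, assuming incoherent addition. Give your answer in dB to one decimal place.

Propagate each source to the receiver with L = L_ref − 20·log₁₀(r/r_ref), then add intensities.
air handling unit: 78.5 − 20·log₁₀(7.7/1.9) = 78.5 − 12.15 = 66.35 dB.
pump: 75.5 − 20·log₁₀(25.6/1.9) = 75.5 − 22.59 = 52.91 dB.
compressor: 81.1 − 20·log₁₀(26.0/1.9) = 81.1 − 22.72 = 58.38 dB.
packaged HVAC unit: 78.6 − 20·log₁₀(8.3/1.9) = 78.6 − 12.81 = 65.79 dB.
Σ 10^(L/10) = 8.990e+06 → L_total = 10·log₁₀(8.990e+06) = 69.54 dB.

69.5 dB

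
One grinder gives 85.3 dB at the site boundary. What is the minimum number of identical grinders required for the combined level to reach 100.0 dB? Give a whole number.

The shortfall is 100.0 − 85.3 = 14.7 dB, and N units add 10·log₁₀ N, so need 10·log₁₀ N ≥ 14.7.
N ≥ 10^(14.7/10) = 29.512, so N = 30.

30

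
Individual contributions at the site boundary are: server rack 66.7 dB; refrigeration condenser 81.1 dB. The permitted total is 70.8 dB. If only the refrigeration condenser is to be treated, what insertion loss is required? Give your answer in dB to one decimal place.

The untreated sources together contribute 10^(66.7/10) = 4.677e+06, i.e. 66.70 dB.
The limit corresponds to 10^(70.8/10) = 1.202e+07; subtracting the fixed part leaves 7.345e+06 for the refrigeration condenser, i.e. 68.66 dB.
So the refrigeration condenser must be reduced from 81.1 to 68.66 dB: IL = 12.44 dB.

12.4 dB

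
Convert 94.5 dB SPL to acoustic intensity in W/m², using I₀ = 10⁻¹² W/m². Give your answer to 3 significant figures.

0.00282 W/m²

I = I₀·10^(L/10) = 10⁻¹² × 10^(94.5/10) = 10^(-2.550).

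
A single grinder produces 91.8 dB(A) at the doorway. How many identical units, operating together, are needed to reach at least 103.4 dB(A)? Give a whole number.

N identical sources give L₁ + 10·log₁₀ N, so require 10·log₁₀ N ≥ 103.4 − 91.8 = 11.6 dB.
N ≥ 10^(11.6/10) = 14.454, so N = 15.

15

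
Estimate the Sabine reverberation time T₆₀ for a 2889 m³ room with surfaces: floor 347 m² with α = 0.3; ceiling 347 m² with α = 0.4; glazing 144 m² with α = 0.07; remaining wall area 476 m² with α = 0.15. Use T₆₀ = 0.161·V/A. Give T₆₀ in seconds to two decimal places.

1.43 s

Summing Sᵢαᵢ: 347·0.3 + 347·0.4 + 144·0.07 + 476·0.15 = 324.38 m².
T₆₀ = 0.161 × 2889 / 324.38 = 1.434 s.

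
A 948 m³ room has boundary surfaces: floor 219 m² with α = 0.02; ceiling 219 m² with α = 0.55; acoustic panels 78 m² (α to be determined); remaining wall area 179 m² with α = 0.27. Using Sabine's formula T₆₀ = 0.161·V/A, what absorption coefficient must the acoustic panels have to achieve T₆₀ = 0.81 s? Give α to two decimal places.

0.20

A = 0.161·V/T₆₀ = 0.161·948/0.81 = 188.43 m² sabins.
Absorption from the other surfaces = 219·0.02 + 219·0.55 + 179·0.27 = 173.16 m², so the acoustic panels must supply 15.27 m² over 78 m².
α = 15.27/78 = 0.196.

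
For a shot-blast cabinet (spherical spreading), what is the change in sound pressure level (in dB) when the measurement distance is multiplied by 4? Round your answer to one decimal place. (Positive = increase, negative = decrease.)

With spherical spreading the level changes by −20·log₁₀(r₂/r₁).
ΔL = −20·log₁₀(4) = -12.04 dB.

-12.0 dB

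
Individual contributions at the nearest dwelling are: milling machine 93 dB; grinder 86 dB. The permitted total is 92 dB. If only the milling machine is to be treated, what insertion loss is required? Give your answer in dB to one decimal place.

2.3 dB

The untreated sources together contribute 10^(86/10) = 3.981e+08, i.e. 86.00 dB.
To meet 92 dB overall, the treated milling machine may contribute at most 10^(92/10) − 3.981e+08 = 1.187e+09, i.e. 90.74 dB.
So the milling machine must be reduced from 93 to 90.74 dB: IL = 2.26 dB.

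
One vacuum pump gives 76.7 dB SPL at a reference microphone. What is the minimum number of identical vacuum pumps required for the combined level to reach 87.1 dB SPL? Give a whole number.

11

Need L₁ + 10·log₁₀ N ≥ 87.1, i.e. log₁₀ N ≥ 1.04.
N ≥ 10^(10.4/10) = 10.965, so N = 11.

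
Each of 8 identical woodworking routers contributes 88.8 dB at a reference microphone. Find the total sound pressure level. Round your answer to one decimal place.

97.8 dB

N identical incoherent sources raise the level by 10·log₁₀ N.
L_total = 88.8 + 10·log₁₀(8) = 88.8 + 9.031 = 97.83 dB.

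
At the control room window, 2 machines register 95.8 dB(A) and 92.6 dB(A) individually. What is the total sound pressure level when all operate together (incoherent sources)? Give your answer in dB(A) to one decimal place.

Incoherent sources combine by intensity addition: L_total = 10·log₁₀(Σ 10^(L_i/10)).
Σ 10^(L/10) = 10^(95.8/10) + 10^(92.6/10) = 5.622e+09.
L_total = 10·log₁₀(5.622e+09) = 97.50 dB(A).

97.5 dB(A)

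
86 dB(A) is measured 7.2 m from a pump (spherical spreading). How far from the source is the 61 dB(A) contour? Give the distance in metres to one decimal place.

The 25.0 dB drop corresponds to a distance ratio of 10^(25.0/20) for a point source.
r₂ = 7.2·10^((86−61)/20) = 7.2·10^(25.0/20) = 128.04 m.

128.0 m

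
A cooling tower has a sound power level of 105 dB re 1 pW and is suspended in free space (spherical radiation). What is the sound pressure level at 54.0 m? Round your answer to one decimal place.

59.4 dB

Free-field spherical radiation: L_p = L_w − 10·log₁₀(4π·r²), r = 54.0 m.
4π·r² = 3.664e+04 m², 10·log₁₀ of that is 45.640 dB.
L_p = 105 − 45.640 = 59.36 dB.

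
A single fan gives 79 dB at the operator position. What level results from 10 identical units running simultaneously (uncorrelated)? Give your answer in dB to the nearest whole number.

With 10 equal, uncorrelated contributions the intensity is 10× that of one unit, giving a rise of 10·log₁₀ 10.
L_total = 79 + 10·log₁₀(10) = 79 + 10.000 = 89.00 dB.

89 dB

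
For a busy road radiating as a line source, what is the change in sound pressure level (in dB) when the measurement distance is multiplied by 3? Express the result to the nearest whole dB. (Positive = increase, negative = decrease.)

-5 dB

A line source loses 3 dB per doubling of distance; generally ΔL = −10·log₁₀(r₂/r₁).
ΔL = −10·log₁₀(3) = -4.77 dB.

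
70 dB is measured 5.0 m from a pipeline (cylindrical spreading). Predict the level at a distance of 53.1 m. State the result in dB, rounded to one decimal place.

Line-source attenuation: ΔL = 10·log₁₀(r₂/r₁) = 10·log₁₀(53.1/5.0) = 10.261 dB.
L₂ = 70 − 10·log₁₀(53.1/5.0) = 70 − 10.261 = 59.74 dB.

59.7 dB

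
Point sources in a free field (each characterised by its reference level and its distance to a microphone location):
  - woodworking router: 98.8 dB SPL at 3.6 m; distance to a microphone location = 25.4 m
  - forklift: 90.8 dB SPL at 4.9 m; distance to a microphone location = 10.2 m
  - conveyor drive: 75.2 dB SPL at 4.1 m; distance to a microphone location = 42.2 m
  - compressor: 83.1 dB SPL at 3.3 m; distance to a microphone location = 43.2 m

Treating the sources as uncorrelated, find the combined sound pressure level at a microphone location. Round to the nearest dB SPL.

86 dB SPL

Propagate each source to the receiver with L = L_ref − 20·log₁₀(r/r_ref), then add intensities.
woodworking router: 98.8 − 20·log₁₀(25.4/3.6) = 98.8 − 16.97 = 81.83 dB SPL.
forklift: 90.8 − 20·log₁₀(10.2/4.9) = 90.8 − 6.37 = 84.43 dB SPL.
conveyor drive: 75.2 − 20·log₁₀(42.2/4.1) = 75.2 − 20.25 = 54.95 dB SPL.
compressor: 83.1 − 20·log₁₀(43.2/3.3) = 83.1 − 22.34 = 60.76 dB SPL.
Σ 10^(L/10) = 4.313e+08 → L_total = 10·log₁₀(4.313e+08) = 86.35 dB SPL.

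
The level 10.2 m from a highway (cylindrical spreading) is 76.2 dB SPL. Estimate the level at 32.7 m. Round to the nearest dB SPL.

71 dB SPL

Line-source attenuation: ΔL = 10·log₁₀(r₂/r₁) = 10·log₁₀(32.7/10.2) = 5.059 dB.
L₂ = 76.2 − 10·log₁₀(32.7/10.2) = 76.2 − 5.059 = 71.14 dB SPL.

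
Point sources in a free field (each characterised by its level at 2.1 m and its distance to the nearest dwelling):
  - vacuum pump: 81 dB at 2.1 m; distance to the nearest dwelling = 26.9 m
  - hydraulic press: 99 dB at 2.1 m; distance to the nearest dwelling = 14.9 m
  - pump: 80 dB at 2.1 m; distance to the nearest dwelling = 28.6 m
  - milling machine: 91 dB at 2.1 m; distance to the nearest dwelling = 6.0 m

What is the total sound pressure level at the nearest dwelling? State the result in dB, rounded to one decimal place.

First find each source's level at the receiver (point-source: −20·log₁₀(r/r_ref)), then combine on an intensity basis.
vacuum pump: 81 − 20·log₁₀(26.9/2.1) = 81 − 22.15 = 58.85 dB.
hydraulic press: 99 − 20·log₁₀(14.9/2.1) = 99 − 17.02 = 81.98 dB.
pump: 80 − 20·log₁₀(28.6/2.1) = 80 − 22.68 = 57.32 dB.
milling machine: 91 − 20·log₁₀(6.0/2.1) = 91 − 9.12 = 81.88 dB.
Σ 10^(L/10) = 3.133e+08 → L_total = 10·log₁₀(3.133e+08) = 84.96 dB.

85.0 dB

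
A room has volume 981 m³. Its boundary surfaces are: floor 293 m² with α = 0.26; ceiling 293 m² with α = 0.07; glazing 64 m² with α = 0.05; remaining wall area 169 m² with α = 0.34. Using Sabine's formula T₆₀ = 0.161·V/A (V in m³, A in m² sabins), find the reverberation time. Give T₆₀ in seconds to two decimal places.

Summing Sᵢαᵢ: 293·0.26 + 293·0.07 + 64·0.05 + 169·0.34 = 157.35 m².
T₆₀ = 0.161·V/A = 0.161·981/157.35 = 1.004 s.

1.00 s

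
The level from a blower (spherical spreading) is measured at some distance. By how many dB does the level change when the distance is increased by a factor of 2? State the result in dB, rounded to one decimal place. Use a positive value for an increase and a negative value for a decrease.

-6.0 dB

With spherical spreading the level changes by −20·log₁₀(r₂/r₁).
ΔL = −20·log₁₀(2) = -6.02 dB.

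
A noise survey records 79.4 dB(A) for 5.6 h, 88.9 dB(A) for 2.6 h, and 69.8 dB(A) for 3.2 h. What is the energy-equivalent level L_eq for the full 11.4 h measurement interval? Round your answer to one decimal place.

Weight each interval's intensity by its duration and average over T = 11.4 h:
Σ tᵢ·10^(Lᵢ/10) = 5.6·10^(79.4/10) + 2.6·10^(88.9/10) + 3.2·10^(69.8/10) = 2.537e+09.
L_eq = 10·log₁₀(2.537e+09/11.4) = 83.47 dB(A).

83.5 dB(A)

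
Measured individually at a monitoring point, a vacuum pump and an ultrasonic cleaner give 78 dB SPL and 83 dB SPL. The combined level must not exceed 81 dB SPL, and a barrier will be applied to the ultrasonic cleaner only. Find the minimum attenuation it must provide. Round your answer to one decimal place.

The untreated sources together contribute 10^(78/10) = 6.310e+07, i.e. 78.00 dB SPL.
The limit corresponds to 10^(81/10) = 1.259e+08; subtracting the fixed part leaves 6.280e+07 for the ultrasonic cleaner, i.e. 77.98 dB SPL.
So the ultrasonic cleaner must be reduced from 83 to 77.98 dB SPL: IL = 5.02 dB.

5.0 dB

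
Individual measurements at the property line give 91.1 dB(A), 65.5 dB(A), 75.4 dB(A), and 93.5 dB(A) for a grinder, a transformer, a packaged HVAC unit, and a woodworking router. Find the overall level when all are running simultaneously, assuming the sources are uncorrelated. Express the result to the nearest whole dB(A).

Incoherent sources combine by intensity addition: L_total = 10·log₁₀(Σ 10^(L_i/10)).
Σ 10^(L/10) = 10^(91.1/10) + 10^(65.5/10) + 10^(75.4/10) + 10^(93.5/10) = 3.565e+09.
L_total = 10·log₁₀(3.565e+09) = 95.52 dB(A).

96 dB(A)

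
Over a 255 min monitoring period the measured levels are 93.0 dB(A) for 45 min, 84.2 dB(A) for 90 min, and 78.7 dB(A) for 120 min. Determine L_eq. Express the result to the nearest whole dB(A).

The energy average is taken in the linear domain: L_eq = 10·log₁₀[(Σ tᵢ·10^(Lᵢ/10))/T], T = 255 min.
Σ tᵢ·10^(Lᵢ/10) = 45·10^(93.0/10) + 90·10^(84.2/10) + 120·10^(78.7/10) = 1.224e+11.
L_eq = 10·log₁₀(1.224e+11/255) = 86.81 dB(A).

87 dB(A)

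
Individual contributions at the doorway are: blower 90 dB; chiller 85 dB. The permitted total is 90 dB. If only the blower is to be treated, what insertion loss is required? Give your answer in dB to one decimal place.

The untreated sources together contribute 10^(85/10) = 3.162e+08, i.e. 85.00 dB.
The limit corresponds to 10^(90/10) = 1.000e+09; subtracting the fixed part leaves 6.838e+08 for the blower, i.e. 88.35 dB.
So the blower must be reduced from 90 to 88.35 dB: IL = 1.65 dB.

1.7 dB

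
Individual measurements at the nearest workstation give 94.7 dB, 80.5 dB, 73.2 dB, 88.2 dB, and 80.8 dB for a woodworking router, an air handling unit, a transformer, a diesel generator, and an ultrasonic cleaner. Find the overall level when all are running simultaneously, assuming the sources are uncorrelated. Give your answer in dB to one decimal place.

95.9 dB

Incoherent sources combine by intensity addition: L_total = 10·log₁₀(Σ 10^(L_i/10)).
Σ 10^(L/10) = 10^(94.7/10) + 10^(80.5/10) + 10^(73.2/10) + 10^(88.2/10) + 10^(80.8/10) = 3.865e+09.
L_total = 10·log₁₀(3.865e+09) = 95.87 dB.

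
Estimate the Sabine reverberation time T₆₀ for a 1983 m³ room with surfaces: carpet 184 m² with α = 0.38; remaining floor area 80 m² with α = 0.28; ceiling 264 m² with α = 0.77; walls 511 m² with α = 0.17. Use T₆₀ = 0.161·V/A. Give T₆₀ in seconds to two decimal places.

Summing Sᵢαᵢ: 184·0.38 + 80·0.28 + 264·0.77 + 511·0.17 = 382.47 m².
T₆₀ = 0.161·V/A = 0.161·1983/382.47 = 0.835 s.

0.83 s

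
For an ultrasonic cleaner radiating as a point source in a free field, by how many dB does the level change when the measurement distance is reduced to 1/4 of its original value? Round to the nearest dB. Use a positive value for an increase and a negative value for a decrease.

+12 dB

With spherical spreading the level changes by −20·log₁₀(r₂/r₁).
ΔL = −20·log₁₀(0.25) = +12.04 dB.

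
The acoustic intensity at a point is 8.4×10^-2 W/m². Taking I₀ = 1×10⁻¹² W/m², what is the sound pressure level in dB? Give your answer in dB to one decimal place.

I/I₀ = 8.4×10^-2/10⁻¹² = 8.4×10^10, and L = 10·log₁₀(I/I₀).
L = 10·(0.9243 + 10) = 109.24 dB.

109.2 dB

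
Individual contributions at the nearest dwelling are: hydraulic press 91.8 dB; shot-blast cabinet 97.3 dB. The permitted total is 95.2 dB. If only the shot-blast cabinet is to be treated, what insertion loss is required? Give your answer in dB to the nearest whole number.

The untreated sources together contribute 10^(91.8/10) = 1.514e+09, i.e. 91.80 dB.
The limit corresponds to 10^(95.2/10) = 3.311e+09; subtracting the fixed part leaves 1.798e+09 for the shot-blast cabinet, i.e. 92.55 dB.
So the shot-blast cabinet must be reduced from 97.3 to 92.55 dB: IL = 4.75 dB.

5 dB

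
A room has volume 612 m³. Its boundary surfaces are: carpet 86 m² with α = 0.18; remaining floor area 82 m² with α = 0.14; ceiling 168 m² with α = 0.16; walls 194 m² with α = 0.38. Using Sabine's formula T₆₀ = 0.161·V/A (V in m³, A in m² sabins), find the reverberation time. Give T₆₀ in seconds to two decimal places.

0.77 s

Summing Sᵢαᵢ: 86·0.18 + 82·0.14 + 168·0.16 + 194·0.38 = 127.56 m².
T₆₀ = 0.161·V/A = 0.161·612/127.56 = 0.772 s.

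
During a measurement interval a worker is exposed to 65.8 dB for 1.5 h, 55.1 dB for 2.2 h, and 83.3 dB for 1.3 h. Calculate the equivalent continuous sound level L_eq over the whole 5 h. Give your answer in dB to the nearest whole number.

78 dB

L_eq = 10·log₁₀[(1/T)·Σ tᵢ·10^(Lᵢ/10)] with T = 5 h.
Σ tᵢ·10^(Lᵢ/10) = 1.5·10^(65.8/10) + 2.2·10^(55.1/10) + 1.3·10^(83.3/10) = 2.843e+08.
L_eq = 10·log₁₀(2.843e+08/5) = 77.55 dB.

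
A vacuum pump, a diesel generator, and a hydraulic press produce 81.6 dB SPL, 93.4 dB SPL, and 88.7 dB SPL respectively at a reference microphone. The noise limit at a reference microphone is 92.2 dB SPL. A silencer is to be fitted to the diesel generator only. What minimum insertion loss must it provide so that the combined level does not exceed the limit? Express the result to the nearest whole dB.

5 dB

The untreated sources together contribute 10^(81.6/10) + 10^(88.7/10) = 8.859e+08, i.e. 89.47 dB SPL.
To meet 92.2 dB SPL overall, the treated diesel generator may contribute at most 10^(92.2/10) − 8.859e+08 = 7.737e+08, i.e. 88.89 dB SPL.
So the diesel generator must be reduced from 93.4 to 88.89 dB SPL: IL = 4.51 dB.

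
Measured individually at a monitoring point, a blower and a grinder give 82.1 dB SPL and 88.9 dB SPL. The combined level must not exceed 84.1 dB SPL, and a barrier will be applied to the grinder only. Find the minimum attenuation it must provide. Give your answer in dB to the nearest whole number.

9 dB

The untreated sources together contribute 10^(82.1/10) = 1.622e+08, i.e. 82.10 dB SPL.
The limit corresponds to 10^(84.1/10) = 2.570e+08; subtracting the fixed part leaves 9.486e+07 for the grinder, i.e. 79.77 dB SPL.
Required insertion loss = 88.9 − 79.77 = 9.13 dB.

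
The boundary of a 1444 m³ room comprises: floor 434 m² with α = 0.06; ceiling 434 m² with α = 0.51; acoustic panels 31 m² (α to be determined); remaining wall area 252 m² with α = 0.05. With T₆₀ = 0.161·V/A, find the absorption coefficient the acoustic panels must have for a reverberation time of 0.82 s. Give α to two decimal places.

0.76

A = 0.161·V/T₆₀ = 0.161·1444/0.82 = 283.52 m² sabins.
Absorption from the other surfaces = 434·0.06 + 434·0.51 + 252·0.05 = 259.98 m², so the acoustic panels must supply 23.54 m² over 31 m².
α = 23.54/31 = 0.759.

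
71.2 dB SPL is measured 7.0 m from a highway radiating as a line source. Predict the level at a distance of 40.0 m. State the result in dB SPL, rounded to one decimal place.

63.6 dB SPL

Cylindrical spreading from a line source gives a 10·log₁₀(r₂/r₁) drop.
L₂ = 71.2 − 10·log₁₀(40.0/7.0) = 71.2 − 7.570 = 63.63 dB SPL.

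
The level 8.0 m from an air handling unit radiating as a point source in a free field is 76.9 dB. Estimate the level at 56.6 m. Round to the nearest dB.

For a point source, L₂ = L₁ − 20·log₁₀(r₂/r₁).
L₂ = 76.9 − 20·log₁₀(56.6/8.0) = 76.9 − 16.995 = 59.91 dB.

60 dB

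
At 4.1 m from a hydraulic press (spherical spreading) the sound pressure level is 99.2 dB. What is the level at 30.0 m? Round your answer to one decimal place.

81.9 dB

Point-source attenuation: ΔL = 20·log₁₀(r₂/r₁) = 20·log₁₀(30.0/4.1) = 17.287 dB.
L₂ = 99.2 − 20·log₁₀(30.0/4.1) = 99.2 − 17.287 = 81.91 dB.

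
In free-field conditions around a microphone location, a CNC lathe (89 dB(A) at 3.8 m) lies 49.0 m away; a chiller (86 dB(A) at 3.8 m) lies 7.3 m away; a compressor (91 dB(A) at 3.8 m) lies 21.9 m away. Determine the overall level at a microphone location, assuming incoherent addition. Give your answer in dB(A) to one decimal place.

Apply inverse-square spreading to bring every level to the receiver, then sum 10^(L/10).
CNC lathe: 89 − 20·log₁₀(49.0/3.8) = 89 − 22.21 = 66.79 dB(A).
chiller: 86 − 20·log₁₀(7.3/3.8) = 86 − 5.67 = 80.33 dB(A).
compressor: 91 − 20·log₁₀(21.9/3.8) = 91 − 15.21 = 75.79 dB(A).
Σ 10^(L/10) = 1.506e+08 → L_total = 10·log₁₀(1.506e+08) = 81.78 dB(A).

81.8 dB(A)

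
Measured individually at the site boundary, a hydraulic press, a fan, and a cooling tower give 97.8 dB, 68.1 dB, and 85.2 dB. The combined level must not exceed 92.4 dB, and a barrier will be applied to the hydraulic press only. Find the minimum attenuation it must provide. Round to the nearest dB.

6 dB

Everything except the hydraulic press sums to 10^(68.1/10) + 10^(85.2/10) = 3.376e+08 in linear terms, 85.28 dB.
To meet 92.4 dB overall, the treated hydraulic press may contribute at most 10^(92.4/10) − 3.376e+08 = 1.400e+09, i.e. 91.46 dB.
Required insertion loss = 97.8 − 91.46 = 6.34 dB.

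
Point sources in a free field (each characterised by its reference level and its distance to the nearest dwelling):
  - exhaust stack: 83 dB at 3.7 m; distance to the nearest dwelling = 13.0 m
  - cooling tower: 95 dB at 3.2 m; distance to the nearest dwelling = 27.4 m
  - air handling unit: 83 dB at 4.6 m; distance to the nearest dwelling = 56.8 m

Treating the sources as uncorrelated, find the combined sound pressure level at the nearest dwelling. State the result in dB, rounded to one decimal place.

77.8 dB

Propagate each source to the receiver with L = L_ref − 20·log₁₀(r/r_ref), then add intensities.
exhaust stack: 83 − 20·log₁₀(13.0/3.7) = 83 − 10.91 = 72.09 dB.
cooling tower: 95 − 20·log₁₀(27.4/3.2) = 95 − 18.65 = 76.35 dB.
air handling unit: 83 − 20·log₁₀(56.8/4.6) = 83 − 21.83 = 61.17 dB.
Σ 10^(L/10) = 6.060e+07 → L_total = 10·log₁₀(6.060e+07) = 77.82 dB.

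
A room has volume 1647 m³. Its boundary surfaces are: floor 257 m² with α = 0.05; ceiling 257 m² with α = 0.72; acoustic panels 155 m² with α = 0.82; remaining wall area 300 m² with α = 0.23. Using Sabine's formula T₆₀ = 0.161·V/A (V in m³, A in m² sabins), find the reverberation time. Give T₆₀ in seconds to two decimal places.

0.67 s

Total absorption A = 257·0.05 + 257·0.72 + 155·0.82 + 300·0.23 = 393.99 m² sabins.
T₆₀ = 0.161·V/A = 0.161·1647/393.99 = 0.673 s.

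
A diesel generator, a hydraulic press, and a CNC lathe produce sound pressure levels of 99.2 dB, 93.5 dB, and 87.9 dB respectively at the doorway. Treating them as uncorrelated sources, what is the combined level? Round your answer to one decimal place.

For uncorrelated sources the intensities add, so convert each level to linear form, sum, and take 10·log₁₀ of the total.
Σ 10^(L/10) = 10^(99.2/10) + 10^(93.5/10) + 10^(87.9/10) = 1.117e+10.
L_total = 10·log₁₀(1.117e+10) = 100.48 dB.

100.5 dB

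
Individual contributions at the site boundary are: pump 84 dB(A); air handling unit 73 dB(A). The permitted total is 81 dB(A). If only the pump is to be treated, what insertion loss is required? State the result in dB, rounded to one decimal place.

3.7 dB

The untreated sources together contribute 10^(73/10) = 1.995e+07, i.e. 73.00 dB(A).
To meet 81 dB(A) overall, the treated pump may contribute at most 10^(81/10) − 1.995e+07 = 1.059e+08, i.e. 80.25 dB(A).
So the pump must be reduced from 84 to 80.25 dB(A): IL = 3.75 dB.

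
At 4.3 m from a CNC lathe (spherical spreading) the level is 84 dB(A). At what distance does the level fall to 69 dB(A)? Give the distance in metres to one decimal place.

24.2 m

Point-source spreading drops the level by 20·log₁₀(r₂/r₁); inverting, r₂/r₁ = 10^(ΔL/20).
r₂ = 4.3·10^((84−69)/20) = 4.3·10^(15.0/20) = 24.18 m.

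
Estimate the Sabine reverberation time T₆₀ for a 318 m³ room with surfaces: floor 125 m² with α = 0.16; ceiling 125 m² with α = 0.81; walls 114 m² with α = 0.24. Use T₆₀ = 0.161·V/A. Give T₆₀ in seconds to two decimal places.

0.34 s

Total absorption A = 125·0.16 + 125·0.81 + 114·0.24 = 148.61 m² sabins.
T₆₀ = 0.161·V/A = 0.161·318/148.61 = 0.345 s.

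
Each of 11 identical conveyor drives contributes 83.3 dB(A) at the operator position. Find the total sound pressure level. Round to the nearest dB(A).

N identical incoherent sources raise the level by 10·log₁₀ N.
L_total = 83.3 + 10·log₁₀(11) = 83.3 + 10.414 = 93.71 dB(A).

94 dB(A)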